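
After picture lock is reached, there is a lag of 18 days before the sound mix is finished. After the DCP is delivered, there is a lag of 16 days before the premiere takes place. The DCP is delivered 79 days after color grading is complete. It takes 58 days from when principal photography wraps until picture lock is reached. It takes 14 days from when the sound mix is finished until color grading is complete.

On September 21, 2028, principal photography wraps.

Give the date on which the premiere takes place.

Principal photography wraps: Sep 21, 2028.
Picture lock is reached: Sep 21, 2028 + 58 days = Nov 18, 2028.
The sound mix is finished: Nov 18, 2028 + 18 days = Dec 6, 2028.
Color grading is complete: Dec 6, 2028 + 14 days = Dec 20, 2028.
The DCP is delivered: Dec 20, 2028 + 79 days = Mar 9, 2029.
The premiere takes place: Mar 9, 2029 + 16 days = Mar 25, 2029.

March 25, 2029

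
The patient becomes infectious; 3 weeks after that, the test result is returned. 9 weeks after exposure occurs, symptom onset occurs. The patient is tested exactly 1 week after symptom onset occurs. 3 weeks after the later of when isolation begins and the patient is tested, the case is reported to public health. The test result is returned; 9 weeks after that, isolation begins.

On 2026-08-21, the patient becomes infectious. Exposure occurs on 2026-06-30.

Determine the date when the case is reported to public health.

2026-12-04

The patient becomes infectious: Aug 21, 2026.
The test result is returned: Aug 21, 2026 + 3 weeks = Sep 11, 2026.
Isolation begins: Sep 11, 2026 + 9 weeks = Nov 13, 2026.
Exposure occurs: Jun 30, 2026.
Symptom onset occurs: Jun 30, 2026 + 9 weeks = Sep 1, 2026.
The patient is tested: Sep 1, 2026 + 1 week = Sep 8, 2026.
Both prerequisites met — isolation begins (Nov 13, 2026), the patient is tested (Sep 8, 2026); the later is Nov 13, 2026.
The case is reported to public health: Nov 13, 2026 + 3 weeks = Dec 4, 2026.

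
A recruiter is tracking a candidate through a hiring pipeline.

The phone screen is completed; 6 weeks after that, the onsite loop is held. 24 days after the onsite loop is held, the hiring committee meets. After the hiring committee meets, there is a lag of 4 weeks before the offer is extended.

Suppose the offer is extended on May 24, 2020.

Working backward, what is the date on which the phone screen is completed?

The offer is extended: May 24, 2020.
The hiring committee meets: May 24, 2020 − 4 weeks = Apr 26, 2020.
The onsite loop is held: Apr 26, 2020 − 24 days = Apr 2, 2020.
The phone screen is completed: Apr 2, 2020 − 6 weeks = Feb 20, 2020.

February 20, 2020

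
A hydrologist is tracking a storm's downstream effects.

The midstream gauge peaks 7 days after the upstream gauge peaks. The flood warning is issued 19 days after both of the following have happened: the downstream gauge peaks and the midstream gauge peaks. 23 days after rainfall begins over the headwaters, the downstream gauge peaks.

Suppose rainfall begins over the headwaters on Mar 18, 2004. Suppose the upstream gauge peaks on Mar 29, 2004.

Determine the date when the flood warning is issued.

Apr 29, 2004

Rainfall begins over the headwaters: Mar 18, 2004.
The downstream gauge peaks: Mar 18, 2004 + 23 days = Apr 10, 2004.
The upstream gauge peaks: Mar 29, 2004.
The midstream gauge peaks: Mar 29, 2004 + 7 days = Apr 5, 2004.
Both prerequisites met — the downstream gauge peaks (Apr 10, 2004), the midstream gauge peaks (Apr 5, 2004); the later is Apr 10, 2004.
The flood warning is issued: Apr 10, 2004 + 19 days = Apr 29, 2004.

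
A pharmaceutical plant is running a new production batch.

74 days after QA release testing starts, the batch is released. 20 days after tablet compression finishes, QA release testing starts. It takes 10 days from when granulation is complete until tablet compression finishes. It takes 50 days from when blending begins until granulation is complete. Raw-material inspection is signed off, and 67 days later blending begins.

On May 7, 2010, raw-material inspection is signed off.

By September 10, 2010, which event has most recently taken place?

Raw-material inspection is signed off: May 7, 2010.
Blending begins: May 7, 2010 + 67 days = Jul 13, 2010.
Granulation is complete: Jul 13, 2010 + 50 days = Sep 1, 2010.
Tablet compression finishes: Sep 1, 2010 + 10 days = Sep 11, 2010.
QA release testing starts: Sep 11, 2010 + 20 days = Oct 1, 2010.
The batch is released: Oct 1, 2010 + 74 days = Dec 14, 2010.
Sep 10, 2010 falls between when granulation is complete (Sep 1, 2010) and when tablet compression finishes (Sep 11, 2010).

Granulation is complete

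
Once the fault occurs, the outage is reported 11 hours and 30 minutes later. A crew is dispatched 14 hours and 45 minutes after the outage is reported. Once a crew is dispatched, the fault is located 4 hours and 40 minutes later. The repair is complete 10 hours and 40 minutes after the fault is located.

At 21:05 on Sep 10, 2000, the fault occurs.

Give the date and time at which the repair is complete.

The fault occurs: 21:05 Sep 10, 2000.
The outage is reported: 21:05 Sep 10, 2000 + 11h30m = 08:35 Sep 11, 2000.
A crew is dispatched: 08:35 Sep 11, 2000 + 14h45m = 23:20 Sep 11, 2000.
The fault is located: 23:20 Sep 11, 2000 + 4h40m = 04:00 Sep 12, 2000.
The repair is complete: 04:00 Sep 12, 2000 + 10h40m = 14:40 Sep 12, 2000.

14:40 on Sep 12, 2000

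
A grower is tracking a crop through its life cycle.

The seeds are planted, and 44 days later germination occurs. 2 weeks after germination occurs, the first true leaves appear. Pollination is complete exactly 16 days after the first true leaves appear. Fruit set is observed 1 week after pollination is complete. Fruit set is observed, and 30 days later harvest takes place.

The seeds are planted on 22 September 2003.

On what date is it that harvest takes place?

The seeds are planted: Sep 22, 2003.
Germination occurs: Sep 22, 2003 + 44 days = Nov 5, 2003.
The first true leaves appear: Nov 5, 2003 + 2 weeks = Nov 19, 2003.
Pollination is complete: Nov 19, 2003 + 16 days = Dec 5, 2003.
Fruit set is observed: Dec 5, 2003 + 1 week = Dec 12, 2003.
Harvest takes place: Dec 12, 2003 + 30 days = Jan 11, 2004.

11 January 2004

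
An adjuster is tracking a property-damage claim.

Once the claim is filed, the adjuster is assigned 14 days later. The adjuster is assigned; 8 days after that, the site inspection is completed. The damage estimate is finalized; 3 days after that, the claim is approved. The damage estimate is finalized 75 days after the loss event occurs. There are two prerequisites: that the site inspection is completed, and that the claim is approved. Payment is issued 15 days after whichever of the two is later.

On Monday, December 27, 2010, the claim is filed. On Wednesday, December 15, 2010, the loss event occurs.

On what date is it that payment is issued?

Friday, March 18, 2011

The claim is filed: Dec 27, 2010.
The adjuster is assigned: Dec 27, 2010 + 14 days = Jan 10, 2011.
The site inspection is completed: Jan 10, 2011 + 8 days = Jan 18, 2011.
The loss event occurs: Dec 15, 2010.
The damage estimate is finalized: Dec 15, 2010 + 75 days = Feb 28, 2011.
The claim is approved: Feb 28, 2011 + 3 days = Mar 3, 2011.
Both prerequisites met — the site inspection is completed (Jan 18, 2011), the claim is approved (Mar 3, 2011); the later is Mar 3, 2011.
Payment is issued: Mar 3, 2011 + 15 days = Mar 18, 2011.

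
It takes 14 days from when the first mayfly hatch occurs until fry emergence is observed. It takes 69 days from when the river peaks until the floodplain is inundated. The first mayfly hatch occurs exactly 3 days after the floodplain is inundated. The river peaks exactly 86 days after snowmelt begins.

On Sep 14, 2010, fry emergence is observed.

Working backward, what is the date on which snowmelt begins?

Fry emergence is observed: Sep 14, 2010.
The first mayfly hatch occurs: Sep 14, 2010 − 14 days = Aug 31, 2010.
The floodplain is inundated: Aug 31, 2010 − 3 days = Aug 28, 2010.
The river peaks: Aug 28, 2010 − 69 days = Jun 20, 2010.
Snowmelt begins: Jun 20, 2010 − 86 days = Mar 26, 2010.

Mar 26, 2010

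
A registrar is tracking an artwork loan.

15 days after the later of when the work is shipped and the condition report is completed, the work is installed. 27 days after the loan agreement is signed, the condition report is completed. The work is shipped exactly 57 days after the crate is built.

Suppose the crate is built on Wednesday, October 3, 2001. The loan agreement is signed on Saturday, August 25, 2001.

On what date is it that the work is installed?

Friday, December 14, 2001

The crate is built: Oct 3, 2001.
The work is shipped: Oct 3, 2001 + 57 days = Nov 29, 2001.
The loan agreement is signed: Aug 25, 2001.
The condition report is completed: Aug 25, 2001 + 27 days = Sep 21, 2001.
Both prerequisites met — the work is shipped (Nov 29, 2001), the condition report is completed (Sep 21, 2001); the later is Nov 29, 2001.
The work is installed: Nov 29, 2001 + 15 days = Dec 14, 2001.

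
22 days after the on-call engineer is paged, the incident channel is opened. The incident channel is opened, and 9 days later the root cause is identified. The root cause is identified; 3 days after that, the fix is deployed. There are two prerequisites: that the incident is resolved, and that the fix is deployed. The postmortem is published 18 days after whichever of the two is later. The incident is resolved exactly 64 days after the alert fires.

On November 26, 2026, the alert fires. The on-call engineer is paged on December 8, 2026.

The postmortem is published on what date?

February 16, 2027

The alert fires: Nov 26, 2026.
The incident is resolved: Nov 26, 2026 + 64 days = Jan 29, 2027.
The on-call engineer is paged: Dec 8, 2026.
The incident channel is opened: Dec 8, 2026 + 22 days = Dec 30, 2026.
The root cause is identified: Dec 30, 2026 + 9 days = Jan 8, 2027.
The fix is deployed: Jan 8, 2027 + 3 days = Jan 11, 2027.
Both prerequisites met — the incident is resolved (Jan 29, 2027), the fix is deployed (Jan 11, 2027); the later is Jan 29, 2027.
The postmortem is published: Jan 29, 2027 + 18 days = Feb 16, 2027.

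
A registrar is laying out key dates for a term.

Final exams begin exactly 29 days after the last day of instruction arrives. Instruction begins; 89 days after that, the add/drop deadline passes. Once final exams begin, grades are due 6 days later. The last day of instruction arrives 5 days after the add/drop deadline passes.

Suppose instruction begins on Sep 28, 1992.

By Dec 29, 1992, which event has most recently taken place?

Instruction begins: Sep 28, 1992.
The add/drop deadline passes: Sep 28, 1992 + 89 days = Dec 26, 1992.
The last day of instruction arrives: Dec 26, 1992 + 5 days = Dec 31, 1992.
Final exams begin: Dec 31, 1992 + 29 days = Jan 29, 1993.
Grades are due: Jan 29, 1993 + 6 days = Feb 4, 1993.
Dec 29, 1992 falls between when the add/drop deadline passes (Dec 26, 1992) and when the last day of instruction arrives (Dec 31, 1992).

The add/drop deadline passes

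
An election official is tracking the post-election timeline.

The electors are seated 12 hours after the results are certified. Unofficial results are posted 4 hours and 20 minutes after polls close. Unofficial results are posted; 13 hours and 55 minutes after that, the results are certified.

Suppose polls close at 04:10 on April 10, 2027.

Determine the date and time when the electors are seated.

10:25 on April 11, 2027

Polls close: 04:10 Apr 10, 2027.
Unofficial results are posted: 04:10 Apr 10, 2027 + 4h20m = 08:30 Apr 10, 2027.
The results are certified: 08:30 Apr 10, 2027 + 13h55m = 22:25 Apr 10, 2027.
The electors are seated: 22:25 Apr 10, 2027 + 12h = 10:25 Apr 11, 2027.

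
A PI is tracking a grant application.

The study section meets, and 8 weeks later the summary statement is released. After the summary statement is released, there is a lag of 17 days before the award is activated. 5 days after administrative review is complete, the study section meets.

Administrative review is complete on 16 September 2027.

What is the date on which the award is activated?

3 December 2027

Administrative review is complete: Sep 16, 2027.
The study section meets: Sep 16, 2027 + 5 days = Sep 21, 2027.
The summary statement is released: Sep 21, 2027 + 8 weeks = Nov 16, 2027.
The award is activated: Nov 16, 2027 + 17 days = Dec 3, 2027.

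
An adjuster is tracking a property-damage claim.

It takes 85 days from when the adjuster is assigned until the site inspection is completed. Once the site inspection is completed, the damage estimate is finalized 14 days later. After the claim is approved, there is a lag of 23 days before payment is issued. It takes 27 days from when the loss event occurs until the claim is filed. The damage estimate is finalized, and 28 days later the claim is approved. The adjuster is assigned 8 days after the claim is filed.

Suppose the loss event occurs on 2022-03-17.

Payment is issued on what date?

2022-09-18

The loss event occurs: Mar 17, 2022.
The claim is filed: Mar 17, 2022 + 27 days = Apr 13, 2022.
The adjuster is assigned: Apr 13, 2022 + 8 days = Apr 21, 2022.
The site inspection is completed: Apr 21, 2022 + 85 days = Jul 15, 2022.
The damage estimate is finalized: Jul 15, 2022 + 14 days = Jul 29, 2022.
The claim is approved: Jul 29, 2022 + 28 days = Aug 26, 2022.
Payment is issued: Aug 26, 2022 + 23 days = Sep 18, 2022.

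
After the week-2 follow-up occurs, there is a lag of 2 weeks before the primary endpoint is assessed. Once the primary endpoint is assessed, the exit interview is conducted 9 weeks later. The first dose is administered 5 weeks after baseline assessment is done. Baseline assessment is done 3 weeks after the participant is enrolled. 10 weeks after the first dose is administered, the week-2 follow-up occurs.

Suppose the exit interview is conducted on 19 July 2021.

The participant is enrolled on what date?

28 December 2020

The exit interview is conducted: Jul 19, 2021.
The primary endpoint is assessed: Jul 19, 2021 − 9 weeks = May 17, 2021.
The week-2 follow-up occurs: May 17, 2021 − 2 weeks = May 3, 2021.
The first dose is administered: May 3, 2021 − 10 weeks = Feb 22, 2021.
Baseline assessment is done: Feb 22, 2021 − 5 weeks = Jan 18, 2021.
The participant is enrolled: Jan 18, 2021 − 3 weeks = Dec 28, 2020.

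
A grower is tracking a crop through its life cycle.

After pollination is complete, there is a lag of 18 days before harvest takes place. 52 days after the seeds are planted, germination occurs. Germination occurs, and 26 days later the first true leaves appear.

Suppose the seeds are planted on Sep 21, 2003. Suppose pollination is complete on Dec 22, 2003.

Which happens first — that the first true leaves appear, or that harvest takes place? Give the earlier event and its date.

The seeds are planted: Sep 21, 2003.
Germination occurs: Sep 21, 2003 + 52 days = Nov 12, 2003.
The first true leaves appear: Nov 12, 2003 + 26 days = Dec 8, 2003.
Pollination is complete: Dec 22, 2003.
Harvest takes place: Dec 22, 2003 + 18 days = Jan 9, 2004.
Comparing: the first true leaves appear on Dec 8, 2003 vs harvest takes place on Jan 9, 2004. Earlier: the first true leaves appear.

The first true leaves appear — Dec 8, 2003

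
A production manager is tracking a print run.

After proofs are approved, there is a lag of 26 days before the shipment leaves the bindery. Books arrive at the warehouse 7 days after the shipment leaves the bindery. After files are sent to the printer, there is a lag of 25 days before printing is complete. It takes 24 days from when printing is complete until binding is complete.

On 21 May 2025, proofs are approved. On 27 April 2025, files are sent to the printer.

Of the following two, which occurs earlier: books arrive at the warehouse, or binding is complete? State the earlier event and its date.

Binding is complete — 15 June 2025

Proofs are approved: May 21, 2025.
The shipment leaves the bindery: May 21, 2025 + 26 days = Jun 16, 2025.
Books arrive at the warehouse: Jun 16, 2025 + 7 days = Jun 23, 2025.
Files are sent to the printer: Apr 27, 2025.
Printing is complete: Apr 27, 2025 + 25 days = May 22, 2025.
Binding is complete: May 22, 2025 + 24 days = Jun 15, 2025.
Comparing: books arrive at the warehouse on Jun 23, 2025 vs binding is complete on Jun 15, 2025. Earlier: binding is complete.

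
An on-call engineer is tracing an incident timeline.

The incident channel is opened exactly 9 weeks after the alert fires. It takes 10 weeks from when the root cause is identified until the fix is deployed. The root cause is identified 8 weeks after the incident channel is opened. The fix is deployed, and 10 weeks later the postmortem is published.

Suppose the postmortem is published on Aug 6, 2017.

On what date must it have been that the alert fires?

The postmortem is published: Aug 6, 2017.
The fix is deployed: Aug 6, 2017 − 10 weeks = May 28, 2017.
The root cause is identified: May 28, 2017 − 10 weeks = Mar 19, 2017.
The incident channel is opened: Mar 19, 2017 − 8 weeks = Jan 22, 2017.
The alert fires: Jan 22, 2017 − 9 weeks = Nov 20, 2016.

Nov 20, 2016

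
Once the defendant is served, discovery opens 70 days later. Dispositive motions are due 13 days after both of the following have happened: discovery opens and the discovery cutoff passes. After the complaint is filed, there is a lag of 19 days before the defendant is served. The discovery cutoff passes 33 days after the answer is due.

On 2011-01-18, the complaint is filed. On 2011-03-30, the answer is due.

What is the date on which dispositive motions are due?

2011-05-15

The complaint is filed: Jan 18, 2011.
The defendant is served: Jan 18, 2011 + 19 days = Feb 6, 2011.
Discovery opens: Feb 6, 2011 + 70 days = Apr 17, 2011.
The answer is due: Mar 30, 2011.
The discovery cutoff passes: Mar 30, 2011 + 33 days = May 2, 2011.
Both prerequisites met — discovery opens (Apr 17, 2011), the discovery cutoff passes (May 2, 2011); the later is May 2, 2011.
Dispositive motions are due: May 2, 2011 + 13 days = May 15, 2011.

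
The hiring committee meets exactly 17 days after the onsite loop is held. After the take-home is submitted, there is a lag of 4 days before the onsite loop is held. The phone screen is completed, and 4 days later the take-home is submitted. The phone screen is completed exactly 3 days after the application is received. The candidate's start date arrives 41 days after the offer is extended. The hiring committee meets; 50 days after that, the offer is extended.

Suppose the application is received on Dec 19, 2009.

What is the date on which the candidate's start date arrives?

Apr 17, 2010

The application is received: Dec 19, 2009.
The phone screen is completed: Dec 19, 2009 + 3 days = Dec 22, 2009.
The take-home is submitted: Dec 22, 2009 + 4 days = Dec 26, 2009.
The onsite loop is held: Dec 26, 2009 + 4 days = Dec 30, 2009.
The hiring committee meets: Dec 30, 2009 + 17 days = Jan 16, 2010.
The offer is extended: Jan 16, 2010 + 50 days = Mar 7, 2010.
The candidate's start date arrives: Mar 7, 2010 + 41 days = Apr 17, 2010.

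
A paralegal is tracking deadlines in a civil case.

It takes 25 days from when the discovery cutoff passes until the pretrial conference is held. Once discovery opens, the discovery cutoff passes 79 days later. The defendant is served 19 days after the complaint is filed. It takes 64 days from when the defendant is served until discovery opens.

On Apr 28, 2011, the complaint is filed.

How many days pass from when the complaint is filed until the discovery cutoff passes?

Causal path: the complaint is filed → the defendant is served → discovery opens → the discovery cutoff passes.
Total delay along the path: 19 + 64 + 79 = 162 days.

162 days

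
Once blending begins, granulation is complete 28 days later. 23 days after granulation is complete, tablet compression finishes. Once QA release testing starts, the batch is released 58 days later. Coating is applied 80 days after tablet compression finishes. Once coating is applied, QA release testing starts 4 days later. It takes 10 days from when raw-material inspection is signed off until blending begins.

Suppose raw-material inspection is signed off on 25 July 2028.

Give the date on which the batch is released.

Raw-material inspection is signed off: Jul 25, 2028.
Blending begins: Jul 25, 2028 + 10 days = Aug 4, 2028.
Granulation is complete: Aug 4, 2028 + 28 days = Sep 1, 2028.
Tablet compression finishes: Sep 1, 2028 + 23 days = Sep 24, 2028.
Coating is applied: Sep 24, 2028 + 80 days = Dec 13, 2028.
QA release testing starts: Dec 13, 2028 + 4 days = Dec 17, 2028.
The batch is released: Dec 17, 2028 + 58 days = Feb 13, 2029.

13 February 2029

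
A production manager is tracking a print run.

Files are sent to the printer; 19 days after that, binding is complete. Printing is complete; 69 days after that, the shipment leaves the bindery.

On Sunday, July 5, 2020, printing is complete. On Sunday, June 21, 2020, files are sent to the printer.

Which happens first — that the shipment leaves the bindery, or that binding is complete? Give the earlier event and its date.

Printing is complete: Jul 5, 2020.
The shipment leaves the bindery: Jul 5, 2020 + 69 days = Sep 12, 2020.
Files are sent to the printer: Jun 21, 2020.
Binding is complete: Jun 21, 2020 + 19 days = Jul 10, 2020.
Comparing: the shipment leaves the bindery on Sep 12, 2020 vs binding is complete on Jul 10, 2020. Earlier: binding is complete.

Binding is complete — Friday, July 10, 2020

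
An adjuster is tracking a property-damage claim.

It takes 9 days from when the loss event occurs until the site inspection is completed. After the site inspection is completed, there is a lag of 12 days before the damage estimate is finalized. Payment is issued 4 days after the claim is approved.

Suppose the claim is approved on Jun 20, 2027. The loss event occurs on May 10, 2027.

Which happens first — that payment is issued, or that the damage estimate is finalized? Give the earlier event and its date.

The claim is approved: Jun 20, 2027.
Payment is issued: Jun 20, 2027 + 4 days = Jun 24, 2027.
The loss event occurs: May 10, 2027.
The site inspection is completed: May 10, 2027 + 9 days = May 19, 2027.
The damage estimate is finalized: May 19, 2027 + 12 days = May 31, 2027.
Comparing: payment is issued on Jun 24, 2027 vs the damage estimate is finalized on May 31, 2027. Earlier: the damage estimate is finalized.

The damage estimate is finalized — May 31, 2027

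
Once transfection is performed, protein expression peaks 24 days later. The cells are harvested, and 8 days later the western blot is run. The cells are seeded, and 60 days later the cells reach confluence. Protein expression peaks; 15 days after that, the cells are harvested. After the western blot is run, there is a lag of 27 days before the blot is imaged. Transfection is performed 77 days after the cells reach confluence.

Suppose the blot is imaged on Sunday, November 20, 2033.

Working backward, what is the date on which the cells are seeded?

Saturday, April 23, 2033

The blot is imaged: Nov 20, 2033.
The western blot is run: Nov 20, 2033 − 27 days = Oct 24, 2033.
The cells are harvested: Oct 24, 2033 − 8 days = Oct 16, 2033.
Protein expression peaks: Oct 16, 2033 − 15 days = Oct 1, 2033.
Transfection is performed: Oct 1, 2033 − 24 days = Sep 7, 2033.
The cells reach confluence: Sep 7, 2033 − 77 days = Jun 22, 2033.
The cells are seeded: Jun 22, 2033 − 60 days = Apr 23, 2033.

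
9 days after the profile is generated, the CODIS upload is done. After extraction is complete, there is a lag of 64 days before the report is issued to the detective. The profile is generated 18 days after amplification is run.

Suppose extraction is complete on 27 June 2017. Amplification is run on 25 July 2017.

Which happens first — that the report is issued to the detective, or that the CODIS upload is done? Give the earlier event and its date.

The CODIS upload is done — 21 August 2017

Extraction is complete: Jun 27, 2017.
The report is issued to the detective: Jun 27, 2017 + 64 days = Aug 30, 2017.
Amplification is run: Jul 25, 2017.
The profile is generated: Jul 25, 2017 + 18 days = Aug 12, 2017.
The CODIS upload is done: Aug 12, 2017 + 9 days = Aug 21, 2017.
Comparing: the report is issued to the detective on Aug 30, 2017 vs the CODIS upload is done on Aug 21, 2017. Earlier: the CODIS upload is done.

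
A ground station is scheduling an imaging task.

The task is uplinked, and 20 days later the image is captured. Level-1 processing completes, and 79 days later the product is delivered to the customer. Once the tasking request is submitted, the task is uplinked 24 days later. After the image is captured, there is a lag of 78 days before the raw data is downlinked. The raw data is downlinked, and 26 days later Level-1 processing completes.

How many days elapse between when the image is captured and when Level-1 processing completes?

104 days

Causal path: the image is captured → the raw data is downlinked → Level-1 processing completes.
Total delay along the path: 78 + 26 = 104 days.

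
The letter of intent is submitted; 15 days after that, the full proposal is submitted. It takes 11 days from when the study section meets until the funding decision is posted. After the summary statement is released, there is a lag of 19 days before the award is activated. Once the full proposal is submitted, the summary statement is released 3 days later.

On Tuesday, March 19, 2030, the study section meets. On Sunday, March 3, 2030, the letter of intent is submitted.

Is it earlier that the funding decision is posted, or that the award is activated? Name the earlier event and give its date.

The study section meets: Mar 19, 2030.
The funding decision is posted: Mar 19, 2030 + 11 days = Mar 30, 2030.
The letter of intent is submitted: Mar 3, 2030.
The full proposal is submitted: Mar 3, 2030 + 15 days = Mar 18, 2030.
The summary statement is released: Mar 18, 2030 + 3 days = Mar 21, 2030.
The award is activated: Mar 21, 2030 + 19 days = Apr 9, 2030.
Comparing: the funding decision is posted on Mar 30, 2030 vs the award is activated on Apr 9, 2030. Earlier: the funding decision is posted.

The funding decision is posted — Saturday, March 30, 2030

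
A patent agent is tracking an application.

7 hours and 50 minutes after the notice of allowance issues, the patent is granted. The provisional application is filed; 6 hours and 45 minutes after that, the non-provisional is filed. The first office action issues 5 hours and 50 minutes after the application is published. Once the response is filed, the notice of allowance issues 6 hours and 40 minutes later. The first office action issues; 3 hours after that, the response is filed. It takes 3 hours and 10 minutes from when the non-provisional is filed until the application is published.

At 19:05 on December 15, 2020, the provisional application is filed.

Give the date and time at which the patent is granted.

04:20 on December 17, 2020

The provisional application is filed: 19:05 Dec 15, 2020.
The non-provisional is filed: 19:05 Dec 15, 2020 + 6h45m = 01:50 Dec 16, 2020.
The application is published: 01:50 Dec 16, 2020 + 3h10m = 05:00 Dec 16, 2020.
The first office action issues: 05:00 Dec 16, 2020 + 5h50m = 10:50 Dec 16, 2020.
The response is filed: 10:50 Dec 16, 2020 + 3h = 13:50 Dec 16, 2020.
The notice of allowance issues: 13:50 Dec 16, 2020 + 6h40m = 20:30 Dec 16, 2020.
The patent is granted: 20:30 Dec 16, 2020 + 7h50m = 04:20 Dec 17, 2020.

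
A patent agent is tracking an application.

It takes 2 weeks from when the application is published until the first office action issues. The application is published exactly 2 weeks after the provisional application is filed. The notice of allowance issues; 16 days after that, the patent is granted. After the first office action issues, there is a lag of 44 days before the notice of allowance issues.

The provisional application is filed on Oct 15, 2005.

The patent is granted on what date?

The provisional application is filed: Oct 15, 2005.
The application is published: Oct 15, 2005 + 2 weeks = Oct 29, 2005.
The first office action issues: Oct 29, 2005 + 2 weeks = Nov 12, 2005.
The notice of allowance issues: Nov 12, 2005 + 44 days = Dec 26, 2005.
The patent is granted: Dec 26, 2005 + 16 days = Jan 11, 2006.

Jan 11, 2006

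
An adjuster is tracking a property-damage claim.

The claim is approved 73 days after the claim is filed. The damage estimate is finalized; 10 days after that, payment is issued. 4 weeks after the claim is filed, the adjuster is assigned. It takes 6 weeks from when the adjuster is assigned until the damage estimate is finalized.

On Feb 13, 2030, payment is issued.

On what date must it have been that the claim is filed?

Nov 25, 2029

Payment is issued: Feb 13, 2030.
The damage estimate is finalized: Feb 13, 2030 − 10 days = Feb 3, 2030.
The adjuster is assigned: Feb 3, 2030 − 6 weeks = Dec 23, 2029.
The claim is filed: Dec 23, 2029 − 4 weeks = Nov 25, 2029.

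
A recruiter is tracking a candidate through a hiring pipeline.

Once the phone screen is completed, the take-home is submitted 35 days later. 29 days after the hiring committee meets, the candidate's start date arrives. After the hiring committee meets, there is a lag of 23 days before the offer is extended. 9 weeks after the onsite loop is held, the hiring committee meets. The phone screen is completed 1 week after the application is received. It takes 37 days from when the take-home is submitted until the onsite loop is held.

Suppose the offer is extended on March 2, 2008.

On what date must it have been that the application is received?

September 19, 2007

The offer is extended: Mar 2, 2008.
The hiring committee meets: Mar 2, 2008 − 23 days = Feb 8, 2008.
The onsite loop is held: Feb 8, 2008 − 9 weeks = Dec 7, 2007.
The take-home is submitted: Dec 7, 2007 − 37 days = Oct 31, 2007.
The phone screen is completed: Oct 31, 2007 − 35 days = Sep 26, 2007.
The application is received: Sep 26, 2007 − 1 week = Sep 19, 2007.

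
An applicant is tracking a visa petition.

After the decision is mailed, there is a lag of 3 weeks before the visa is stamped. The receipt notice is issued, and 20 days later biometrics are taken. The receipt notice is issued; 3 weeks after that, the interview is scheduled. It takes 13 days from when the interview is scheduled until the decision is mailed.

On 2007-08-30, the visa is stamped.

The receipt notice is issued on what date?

2007-07-06

The visa is stamped: Aug 30, 2007.
The decision is mailed: Aug 30, 2007 − 3 weeks = Aug 9, 2007.
The interview is scheduled: Aug 9, 2007 − 13 days = Jul 27, 2007.
The receipt notice is issued: Jul 27, 2007 − 3 weeks = Jul 6, 2007.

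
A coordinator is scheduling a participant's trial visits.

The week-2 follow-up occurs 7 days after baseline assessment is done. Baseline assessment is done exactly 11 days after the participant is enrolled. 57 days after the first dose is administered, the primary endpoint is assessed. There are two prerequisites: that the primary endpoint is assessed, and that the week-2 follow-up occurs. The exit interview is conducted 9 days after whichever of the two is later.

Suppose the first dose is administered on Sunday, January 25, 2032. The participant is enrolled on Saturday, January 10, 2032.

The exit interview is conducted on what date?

The first dose is administered: Jan 25, 2032.
The primary endpoint is assessed: Jan 25, 2032 + 57 days = Mar 22, 2032.
The participant is enrolled: Jan 10, 2032.
Baseline assessment is done: Jan 10, 2032 + 11 days = Jan 21, 2032.
The week-2 follow-up occurs: Jan 21, 2032 + 7 days = Jan 28, 2032.
Both prerequisites met — the primary endpoint is assessed (Mar 22, 2032), the week-2 follow-up occurs (Jan 28, 2032); the later is Mar 22, 2032.
The exit interview is conducted: Mar 22, 2032 + 9 days = Mar 31, 2032.

Wednesday, March 31, 2032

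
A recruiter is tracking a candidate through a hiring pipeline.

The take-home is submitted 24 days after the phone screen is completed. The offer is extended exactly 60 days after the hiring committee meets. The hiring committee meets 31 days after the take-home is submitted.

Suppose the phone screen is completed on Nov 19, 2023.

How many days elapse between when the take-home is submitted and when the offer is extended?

91 days

Causal path: the take-home is submitted → the hiring committee meets → the offer is extended.
Total delay along the path: 31 + 60 = 91 days.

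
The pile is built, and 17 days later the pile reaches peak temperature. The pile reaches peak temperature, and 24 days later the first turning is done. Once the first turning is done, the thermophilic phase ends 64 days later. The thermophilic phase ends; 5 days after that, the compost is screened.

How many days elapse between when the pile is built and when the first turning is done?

41 days

Causal path: the pile is built → the pile reaches peak temperature → the first turning is done.
Total delay along the path: 17 + 24 = 41 days.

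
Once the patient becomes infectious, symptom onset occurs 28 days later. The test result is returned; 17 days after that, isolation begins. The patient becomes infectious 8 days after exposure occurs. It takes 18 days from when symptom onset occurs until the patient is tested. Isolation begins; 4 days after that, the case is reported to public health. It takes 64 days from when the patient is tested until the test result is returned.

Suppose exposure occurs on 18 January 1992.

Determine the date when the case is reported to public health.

5 June 1992

Exposure occurs: Jan 18, 1992.
The patient becomes infectious: Jan 18, 1992 + 8 days = Jan 26, 1992.
Symptom onset occurs: Jan 26, 1992 + 28 days = Feb 23, 1992.
The patient is tested: Feb 23, 1992 + 18 days = Mar 12, 1992.
The test result is returned: Mar 12, 1992 + 64 days = May 15, 1992.
Isolation begins: May 15, 1992 + 17 days = Jun 1, 1992.
The case is reported to public health: Jun 1, 1992 + 4 days = Jun 5, 1992.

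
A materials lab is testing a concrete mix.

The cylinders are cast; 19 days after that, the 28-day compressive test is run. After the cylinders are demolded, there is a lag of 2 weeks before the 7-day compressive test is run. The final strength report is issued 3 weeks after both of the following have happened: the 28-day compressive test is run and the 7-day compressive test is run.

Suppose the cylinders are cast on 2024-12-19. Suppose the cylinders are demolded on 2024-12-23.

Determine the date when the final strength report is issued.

2025-01-28

The cylinders are cast: Dec 19, 2024.
The 28-day compressive test is run: Dec 19, 2024 + 19 days = Jan 7, 2025.
The cylinders are demolded: Dec 23, 2024.
The 7-day compressive test is run: Dec 23, 2024 + 2 weeks = Jan 6, 2025.
Both prerequisites met — the 28-day compressive test is run (Jan 7, 2025), the 7-day compressive test is run (Jan 6, 2025); the later is Jan 7, 2025.
The final strength report is issued: Jan 7, 2025 + 3 weeks = Jan 28, 2025.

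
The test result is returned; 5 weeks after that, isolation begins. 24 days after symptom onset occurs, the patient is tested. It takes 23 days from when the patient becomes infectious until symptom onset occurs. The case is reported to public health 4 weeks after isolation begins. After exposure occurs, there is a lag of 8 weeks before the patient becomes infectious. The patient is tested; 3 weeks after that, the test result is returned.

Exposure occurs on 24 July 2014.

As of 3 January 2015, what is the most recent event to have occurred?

Exposure occurs: Jul 24, 2014.
The patient becomes infectious: Jul 24, 2014 + 8 weeks = Sep 18, 2014.
Symptom onset occurs: Sep 18, 2014 + 23 days = Oct 11, 2014.
The patient is tested: Oct 11, 2014 + 24 days = Nov 4, 2014.
The test result is returned: Nov 4, 2014 + 3 weeks = Nov 25, 2014.
Isolation begins: Nov 25, 2014 + 5 weeks = Dec 30, 2014.
The case is reported to public health: Dec 30, 2014 + 4 weeks = Jan 27, 2015.
Jan 3, 2015 falls between when isolation begins (Dec 30, 2014) and when the case is reported to public health (Jan 27, 2015).

Isolation begins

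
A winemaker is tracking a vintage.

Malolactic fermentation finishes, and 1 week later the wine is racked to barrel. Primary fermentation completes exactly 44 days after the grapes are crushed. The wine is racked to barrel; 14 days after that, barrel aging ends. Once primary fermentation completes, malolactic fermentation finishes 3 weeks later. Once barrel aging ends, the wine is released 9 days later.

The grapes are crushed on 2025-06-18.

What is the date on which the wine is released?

2025-09-21

The grapes are crushed: Jun 18, 2025.
Primary fermentation completes: Jun 18, 2025 + 44 days = Aug 1, 2025.
Malolactic fermentation finishes: Aug 1, 2025 + 3 weeks = Aug 22, 2025.
The wine is racked to barrel: Aug 22, 2025 + 1 week = Aug 29, 2025.
Barrel aging ends: Aug 29, 2025 + 14 days = Sep 12, 2025.
The wine is released: Sep 12, 2025 + 9 days = Sep 21, 2025.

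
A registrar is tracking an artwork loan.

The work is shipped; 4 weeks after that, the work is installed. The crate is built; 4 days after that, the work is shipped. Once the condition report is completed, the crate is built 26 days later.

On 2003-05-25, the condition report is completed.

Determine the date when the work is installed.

2003-07-22

The condition report is completed: May 25, 2003.
The crate is built: May 25, 2003 + 26 days = Jun 20, 2003.
The work is shipped: Jun 20, 2003 + 4 days = Jun 24, 2003.
The work is installed: Jun 24, 2003 + 4 weeks = Jul 22, 2003.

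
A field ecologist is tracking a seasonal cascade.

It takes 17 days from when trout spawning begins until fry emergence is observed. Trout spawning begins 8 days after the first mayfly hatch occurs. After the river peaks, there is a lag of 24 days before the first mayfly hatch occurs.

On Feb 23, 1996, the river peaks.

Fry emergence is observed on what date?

Apr 12, 1996

The river peaks: Feb 23, 1996.
The first mayfly hatch occurs: Feb 23, 1996 + 24 days = Mar 18, 1996.
Trout spawning begins: Mar 18, 1996 + 8 days = Mar 26, 1996.
Fry emergence is observed: Mar 26, 1996 + 17 days = Apr 12, 1996.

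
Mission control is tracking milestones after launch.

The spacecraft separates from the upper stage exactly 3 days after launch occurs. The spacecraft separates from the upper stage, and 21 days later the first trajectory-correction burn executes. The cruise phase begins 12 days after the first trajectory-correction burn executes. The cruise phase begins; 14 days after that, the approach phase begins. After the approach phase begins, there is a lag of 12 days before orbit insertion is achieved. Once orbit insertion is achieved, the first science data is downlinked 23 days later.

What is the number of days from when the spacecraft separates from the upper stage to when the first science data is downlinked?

Causal path: the spacecraft separates from the upper stage → the first trajectory-correction burn executes → the cruise phase begins → the approach phase begins → orbit insertion is achieved → the first science data is downlinked.
Total delay along the path: 21 + 12 + 14 + 12 + 23 = 82 days.

82 days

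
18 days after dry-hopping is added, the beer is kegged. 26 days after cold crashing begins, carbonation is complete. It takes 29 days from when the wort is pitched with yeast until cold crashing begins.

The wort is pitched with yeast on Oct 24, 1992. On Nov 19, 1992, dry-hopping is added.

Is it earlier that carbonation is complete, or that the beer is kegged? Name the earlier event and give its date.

The beer is kegged — Dec 7, 1992

The wort is pitched with yeast: Oct 24, 1992.
Cold crashing begins: Oct 24, 1992 + 29 days = Nov 22, 1992.
Carbonation is complete: Nov 22, 1992 + 26 days = Dec 18, 1992.
Dry-hopping is added: Nov 19, 1992.
The beer is kegged: Nov 19, 1992 + 18 days = Dec 7, 1992.
Comparing: carbonation is complete on Dec 18, 1992 vs the beer is kegged on Dec 7, 1992. Earlier: the beer is kegged.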